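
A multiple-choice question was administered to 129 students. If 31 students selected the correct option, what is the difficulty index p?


Item difficulty p = number correct / total examinees
p = 31 / 129
p = 0.2403

0.2403


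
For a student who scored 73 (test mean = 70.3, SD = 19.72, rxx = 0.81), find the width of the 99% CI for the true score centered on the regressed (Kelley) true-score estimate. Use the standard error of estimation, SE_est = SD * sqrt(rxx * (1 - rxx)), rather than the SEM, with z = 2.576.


True score estimate = 0.81*73 + 0.19*70.3 = 72.487
SE_est = SD * sqrt(rxx * (1 - rxx)) = 19.72 * sqrt(0.81 * 0.19) = 19.72 * sqrt(0.1539) = 7.736174
CI = T_est +/- z * SE_est, so width = 2 * z * SE_est = 2 * 2.576 * 7.736174
Width = 39.8568

39.8568


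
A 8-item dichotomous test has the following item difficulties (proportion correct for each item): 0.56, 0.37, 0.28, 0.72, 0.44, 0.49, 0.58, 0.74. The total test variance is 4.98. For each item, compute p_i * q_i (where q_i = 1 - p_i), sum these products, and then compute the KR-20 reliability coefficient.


For each item, compute p_i * q_i:
  Item 1: 0.56 * 0.44 = 0.2464
  Item 2: 0.37 * 0.63 = 0.2331
  Item 3: 0.28 * 0.72 = 0.2016
  Item 4: 0.72 * 0.28 = 0.2016
  Item 5: 0.44 * 0.56 = 0.2464
  Item 6: 0.49 * 0.51 = 0.2499
  Item 7: 0.58 * 0.42 = 0.2436
  Item 8: 0.74 * 0.26 = 0.1924
Sum(p_i * q_i) = 0.2464 + 0.2331 + 0.2016 + 0.2016 + 0.2464 + 0.2499 + 0.2436 + 0.1924 = 1.815
KR-20 = (k/(k-1)) * (1 - Sum(p_i*q_i) / Var_total)
= (8/7) * (1 - 1.815/4.98)
= 1.1429 * 0.6355
KR-20 = 0.7263

0.7263


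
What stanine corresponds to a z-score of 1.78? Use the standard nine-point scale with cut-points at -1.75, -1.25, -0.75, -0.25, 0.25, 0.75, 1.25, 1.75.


Stanine boundaries: [-1.75, -1.25, -0.75, -0.25, 0.25, 0.75, 1.25, 1.75]
z = 1.78
Check each boundary:
  z >= -1.75 -> could be stanine 2
  z >= -1.25 -> could be stanine 3
  z >= -0.75 -> could be stanine 4
  z >= -0.25 -> could be stanine 5
  z >= 0.25 -> could be stanine 6
  z >= 0.75 -> could be stanine 7
  z >= 1.25 -> could be stanine 8
  z >= 1.75 -> could be stanine 9
Highest qualifying boundary gives stanine = 9

9


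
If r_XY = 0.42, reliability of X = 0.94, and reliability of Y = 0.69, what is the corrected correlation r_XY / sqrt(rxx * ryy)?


r_corrected = rxy / sqrt(rxx * ryy)
= 0.42 / sqrt(0.94 * 0.69)
= 0.42 / sqrt(0.6486)
= 0.42 / 0.805357
r_corrected = 0.5215

0.5215


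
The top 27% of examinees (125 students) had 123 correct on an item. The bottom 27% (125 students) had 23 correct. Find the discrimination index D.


p_upper = 123/125 = 0.984
p_lower = 23/125 = 0.184
D = 0.984 - 0.184 = 0.8

0.8


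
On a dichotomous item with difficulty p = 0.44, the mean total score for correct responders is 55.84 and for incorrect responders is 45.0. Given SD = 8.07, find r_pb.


q = 1 - p = 0.56
rpb = ((M1 - M0) / SD) * sqrt(p * q)
rpb = ((55.84 - 45.0) / 8.07) * sqrt(0.44 * 0.56)
rpb = 0.6668

0.6668


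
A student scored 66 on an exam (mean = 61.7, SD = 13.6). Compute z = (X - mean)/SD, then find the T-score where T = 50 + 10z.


z = (X - mean) / SD = (66 - 61.7) / 13.6
z = 4.3 / 13.6
z = 0.3162
T-score = T = 50 + 10z
Carry z at full precision (z = 4.3 / 13.6) into the conversion:
T-score = 50 + 10 * (4.3 / 13.6) = 50 + 43 / 13.6
T-score = 50 + 3.1618
T-score = 53.1618

53.1618


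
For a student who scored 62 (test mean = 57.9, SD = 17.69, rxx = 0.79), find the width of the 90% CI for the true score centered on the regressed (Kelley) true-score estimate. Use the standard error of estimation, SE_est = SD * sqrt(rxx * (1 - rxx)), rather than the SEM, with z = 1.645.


True score estimate = 0.79*62 + 0.21*57.9 = 61.139
SE_est = SD * sqrt(rxx * (1 - rxx)) = 17.69 * sqrt(0.79 * 0.21) = 17.69 * sqrt(0.1659) = 7.205283
CI = T_est +/- z * SE_est, so width = 2 * z * SE_est = 2 * 1.645 * 7.205283
Width = 23.7054

23.7054


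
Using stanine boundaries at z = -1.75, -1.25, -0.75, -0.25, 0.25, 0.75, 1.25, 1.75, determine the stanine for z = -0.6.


Stanine boundaries: [-1.75, -1.25, -0.75, -0.25, 0.25, 0.75, 1.25, 1.75]
z = -0.6
Check each boundary:
  z >= -1.75 -> could be stanine 2
  z >= -1.25 -> could be stanine 3
  z >= -0.75 -> could be stanine 4
  z < -0.25
  z < 0.25
  z < 0.75
  z < 1.25
  z < 1.75
Highest qualifying boundary gives stanine = 4

4


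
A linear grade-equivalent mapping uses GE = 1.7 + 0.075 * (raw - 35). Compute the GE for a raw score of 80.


raw - median = 80 - 35 = 45
slope * diff = 0.075 * 45 = 3.375
GE = 1.7 + 3.375
GE = 5.075

5.075


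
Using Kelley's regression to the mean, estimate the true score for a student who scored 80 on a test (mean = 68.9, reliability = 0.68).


T_est = rxx * X + (1 - rxx) * mean
T_est = 0.68 * 80 + 0.32 * 68.9
T_est = 54.4 + 22.048
T_est = 76.448

76.448


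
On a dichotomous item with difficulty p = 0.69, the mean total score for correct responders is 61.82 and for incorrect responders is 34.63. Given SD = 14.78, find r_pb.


q = 1 - p = 0.31
rpb = ((M1 - M0) / SD) * sqrt(p * q)
rpb = ((61.82 - 34.63) / 14.78) * sqrt(0.69 * 0.31)
rpb = 0.8508

0.8508


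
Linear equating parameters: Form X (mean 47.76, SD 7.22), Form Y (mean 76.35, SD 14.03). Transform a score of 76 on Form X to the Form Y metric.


slope = SD_Y / SD_X = 14.03 / 7.22 ~ 1.9432
intercept = mean_Y - slope * mean_X = 76.35 - (14.03 / 7.22) * 47.76 ~ -16.4579
Y = slope * X + intercept. To avoid rounding drift from the rounded slope/intercept, evaluate the equivalent form Y = mean_Y + SD_Y * (X - mean_X) / SD_X at full precision:
Y = 76.35 + 14.03 * (76 - 47.76) / 7.22
Y = 76.35 + 14.03 * 28.24 / 7.22
Y = 76.35 + 396.2072 / 7.22
Y = 76.35 + 54.8763
Y = 131.2263

131.2263


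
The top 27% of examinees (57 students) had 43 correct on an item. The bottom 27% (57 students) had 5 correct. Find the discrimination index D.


p_upper = 43/57 = 0.7544
p_lower = 5/57 = 0.0877
D = 0.7544 - 0.0877 = 0.6667

0.6667


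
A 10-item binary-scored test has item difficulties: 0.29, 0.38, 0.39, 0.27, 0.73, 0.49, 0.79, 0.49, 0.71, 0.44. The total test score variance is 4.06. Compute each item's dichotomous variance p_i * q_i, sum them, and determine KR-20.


For each item, compute p_i * q_i:
  Item 1: 0.29 * 0.71 = 0.2059
  Item 2: 0.38 * 0.62 = 0.2356
  Item 3: 0.39 * 0.61 = 0.2379
  Item 4: 0.27 * 0.73 = 0.1971
  Item 5: 0.73 * 0.27 = 0.1971
  Item 6: 0.49 * 0.51 = 0.2499
  Item 7: 0.79 * 0.21 = 0.1659
  Item 8: 0.49 * 0.51 = 0.2499
  Item 9: 0.71 * 0.29 = 0.2059
  Item 10: 0.44 * 0.56 = 0.2464
Sum(p_i * q_i) = 0.2059 + 0.2356 + 0.2379 + 0.1971 + 0.1971 + 0.2499 + 0.1659 + 0.2499 + 0.2059 + 0.2464 = 2.1916
KR-20 = (k/(k-1)) * (1 - Sum(p_i*q_i) / Var_total)
= (10/9) * (1 - 2.1916/4.06)
= 1.1111 * 0.4602
KR-20 = 0.5113

0.5113


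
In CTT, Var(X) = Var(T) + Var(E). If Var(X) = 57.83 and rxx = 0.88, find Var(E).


var_true = rxx * var_obs = 0.88 * 57.83 = 50.8904
var_error = var_obs - var_true
var_error = 57.83 - 50.8904
var_error = 6.9396

6.9396


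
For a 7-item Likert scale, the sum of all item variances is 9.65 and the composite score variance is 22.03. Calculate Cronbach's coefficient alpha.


alpha = (k/(k-1)) * (1 - sum(si^2)/s_total^2)
= (7/6) * (1 - 9.65/22.03)
alpha = 0.6556

0.6556


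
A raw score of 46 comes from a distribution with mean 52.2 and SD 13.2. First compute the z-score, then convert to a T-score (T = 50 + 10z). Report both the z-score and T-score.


z = (X - mean) / SD = (46 - 52.2) / 13.2
z = -6.2 / 13.2
z = -0.4697
T-score = T = 50 + 10z
Carry z at full precision (z = -6.2 / 13.2) into the conversion:
T-score = 50 + 10 * (-6.2 / 13.2) = 50 + -62 / 13.2
T-score = 50 + -4.697
T-score = 45.303

45.303


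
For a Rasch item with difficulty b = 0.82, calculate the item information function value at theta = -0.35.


P = 1/(1+exp(-(-0.35-0.82))) = 0.2369
I = P*(1-P) = 0.2369 * 0.7631
I = 0.1808

0.1808


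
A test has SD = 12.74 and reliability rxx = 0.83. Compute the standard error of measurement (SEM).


SEM = SD * sqrt(1 - rxx)
SEM = 12.74 * sqrt(1 - 0.83)
SEM = 12.74 * sqrt(0.17) = 12.74 * 0.412311
SEM = 5.2528

5.2528


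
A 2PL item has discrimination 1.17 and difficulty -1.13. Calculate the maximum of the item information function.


For 2PL, max info at theta = b = -1.13
I_max = a^2 / 4 = 1.17^2 / 4
= 1.3689 / 4
I_max = 0.3422

0.3422


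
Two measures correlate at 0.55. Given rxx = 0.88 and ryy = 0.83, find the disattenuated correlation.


r_corrected = rxy / sqrt(rxx * ryy)
= 0.55 / sqrt(0.88 * 0.83)
= 0.55 / sqrt(0.7304)
= 0.55 / 0.854634
r_corrected = 0.6436

0.6436


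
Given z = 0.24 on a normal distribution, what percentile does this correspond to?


CDF(z) = 0.5 * (1 + erf(z/sqrt(2)))
erf(0.1697) = 0.1897
CDF = 0.5948
Percentile rank = 0.5948 * 100 = 59.48

59.48


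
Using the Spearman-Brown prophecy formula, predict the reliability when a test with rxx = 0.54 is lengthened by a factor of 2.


r_new = (n * rxx) / (1 + (n-1) * rxx)
r_new = (2 * 0.54) / (1 + 1 * 0.54)
r_new = 1.08 / 1.54
r_new = 0.7013

0.7013


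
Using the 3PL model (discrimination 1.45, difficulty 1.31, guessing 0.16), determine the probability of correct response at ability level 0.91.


logit = 1.45*(0.91 - 1.31) = -0.58
P* = 1/(1 + exp(--0.58)) = 0.3589
P = 0.16 + (1 - 0.16) * 0.3589
P = 0.4615

0.4615


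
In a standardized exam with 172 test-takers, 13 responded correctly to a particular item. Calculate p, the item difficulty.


Item difficulty p = number correct / total examinees
p = 13 / 172
p = 0.0756

0.0756


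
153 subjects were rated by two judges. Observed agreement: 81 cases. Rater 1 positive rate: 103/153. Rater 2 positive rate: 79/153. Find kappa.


P_o = 81/153 = 0.529412
P_e = (103*79 + 50*74) / 23409 = 0.50566
kappa = (P_o - P_e) / (1 - P_e)
kappa = (0.529412 - 0.50566) / (1 - 0.50566)
kappa = 0.048

0.048


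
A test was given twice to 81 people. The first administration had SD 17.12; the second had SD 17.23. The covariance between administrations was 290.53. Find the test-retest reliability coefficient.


r = cov(X,Y) / (SD_X * SD_Y)
r = 290.53 / (17.12 * 17.23)
r = 290.53 / 294.9776
r = 0.9849

0.9849


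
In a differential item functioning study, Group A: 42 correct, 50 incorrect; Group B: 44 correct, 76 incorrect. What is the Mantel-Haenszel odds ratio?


Odds_A = 42/50 = 0.84
Odds_B = 44/76 = 0.5789
OR = Odds_A / Odds_B = 0.84 / 0.5789
Exactly, OR = (42 * 76) / (50 * 44) = 3192 / 2200
OR = 1.4509

1.4509


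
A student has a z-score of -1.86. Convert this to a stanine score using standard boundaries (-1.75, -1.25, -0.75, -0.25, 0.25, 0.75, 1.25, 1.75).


Stanine boundaries: [-1.75, -1.25, -0.75, -0.25, 0.25, 0.75, 1.25, 1.75]
z = -1.86
Check each boundary:
  z < -1.75
  z < -1.25
  z < -0.75
  z < -0.25
  z < 0.25
  z < 0.75
  z < 1.25
  z < 1.75
Highest qualifying boundary gives stanine = 1

1


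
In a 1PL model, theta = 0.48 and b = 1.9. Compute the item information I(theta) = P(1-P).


P = 1/(1+exp(-(0.48-1.9))) = 0.1947
I = P*(1-P) = 0.1947 * 0.8053
I = 0.1568

0.1568


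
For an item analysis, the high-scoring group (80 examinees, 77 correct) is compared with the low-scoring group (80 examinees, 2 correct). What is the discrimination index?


p_upper = 77/80 = 0.9625
p_lower = 2/80 = 0.025
D = 0.9625 - 0.025 = 0.9375

0.9375


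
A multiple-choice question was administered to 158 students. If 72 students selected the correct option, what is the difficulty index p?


Item difficulty p = number correct / total examinees
p = 72 / 158
p = 0.4557

0.4557


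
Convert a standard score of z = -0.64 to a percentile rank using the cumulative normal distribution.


CDF(z) = 0.5 * (1 + erf(z/sqrt(2)))
erf(-0.4525) = -0.4778
CDF = 0.2611
Percentile rank = 0.2611 * 100 = 26.11

26.11


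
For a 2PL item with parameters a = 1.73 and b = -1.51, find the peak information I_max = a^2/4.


For 2PL, max info at theta = b = -1.51
I_max = a^2 / 4 = 1.73^2 / 4
= 2.9929 / 4
I_max = 0.7482

0.7482


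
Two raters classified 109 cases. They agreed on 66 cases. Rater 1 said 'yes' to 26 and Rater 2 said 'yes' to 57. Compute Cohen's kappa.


P_o = 66/109 = 0.605505
P_e = (26*57 + 83*52) / 11881 = 0.488006
kappa = (P_o - P_e) / (1 - P_e)
kappa = (0.605505 - 0.488006) / (1 - 0.488006)
kappa = 0.2295

0.2295


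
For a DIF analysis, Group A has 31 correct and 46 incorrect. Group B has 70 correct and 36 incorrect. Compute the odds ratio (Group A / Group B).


Odds_A = 31/46 = 0.6739
Odds_B = 70/36 = 1.9444
OR = Odds_A / Odds_B = 0.6739 / 1.9444
Exactly, OR = (31 * 36) / (46 * 70) = 1116 / 3220
OR = 0.3466

0.3466


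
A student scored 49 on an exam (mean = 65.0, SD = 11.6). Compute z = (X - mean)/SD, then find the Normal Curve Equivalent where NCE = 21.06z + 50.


z = (X - mean) / SD = (49 - 65.0) / 11.6
z = -16.0 / 11.6
z = -1.3793
NCE = NCE = 21.06z + 50
Carry z at full precision (z = -16.0 / 11.6) into the conversion:
NCE = 21.06 * (-16.0 / 11.6) + 50 = -336.96 / 11.6 + 50
NCE = -29.0483 + 50
NCE = 20.9517

20.9517


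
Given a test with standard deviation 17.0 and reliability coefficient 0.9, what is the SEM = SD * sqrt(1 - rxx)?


SEM = SD * sqrt(1 - rxx)
SEM = 17.0 * sqrt(1 - 0.9)
SEM = 17.0 * sqrt(0.1) = 17.0 * 0.316228
SEM = 5.3759

5.3759


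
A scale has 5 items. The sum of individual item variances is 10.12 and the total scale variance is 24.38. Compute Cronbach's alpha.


alpha = (k/(k-1)) * (1 - sum(si^2)/s_total^2)
= (5/4) * (1 - 10.12/24.38)
alpha = 0.7311

0.7311


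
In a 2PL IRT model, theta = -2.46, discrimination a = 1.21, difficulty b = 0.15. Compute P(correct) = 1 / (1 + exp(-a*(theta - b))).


a*(theta - b) = 1.21 * (-2.46 - 0.15) = -3.1581
exp(--3.1581) = 23.5259
P = 1 / (1 + 23.5259)
P = 0.0408

0.0408


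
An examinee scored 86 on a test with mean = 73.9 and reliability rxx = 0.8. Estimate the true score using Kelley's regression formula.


T_est = rxx * X + (1 - rxx) * mean
T_est = 0.8 * 86 + 0.2 * 73.9
T_est = 68.8 + 14.78
T_est = 83.58

83.58


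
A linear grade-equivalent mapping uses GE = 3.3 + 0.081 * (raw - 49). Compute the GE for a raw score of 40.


raw - median = 40 - 49 = -9
slope * diff = 0.081 * -9 = -0.729
GE = 3.3 + -0.729
GE = 2.571

2.571


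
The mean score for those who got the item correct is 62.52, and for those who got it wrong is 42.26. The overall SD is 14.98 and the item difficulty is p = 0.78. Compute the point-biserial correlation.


q = 1 - p = 0.22
rpb = ((M1 - M0) / SD) * sqrt(p * q)
rpb = ((62.52 - 42.26) / 14.98) * sqrt(0.78 * 0.22)
rpb = 0.5603

0.5603


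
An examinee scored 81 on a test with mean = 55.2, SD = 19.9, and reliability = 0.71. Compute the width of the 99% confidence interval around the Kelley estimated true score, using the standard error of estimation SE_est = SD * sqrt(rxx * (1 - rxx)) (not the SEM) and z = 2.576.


True score estimate = 0.71*81 + 0.29*55.2 = 73.518
SE_est = SD * sqrt(rxx * (1 - rxx)) = 19.9 * sqrt(0.71 * 0.29) = 19.9 * sqrt(0.2059) = 9.029865
CI = T_est +/- z * SE_est, so width = 2 * z * SE_est = 2 * 2.576 * 9.029865
Width = 46.5219

46.5219


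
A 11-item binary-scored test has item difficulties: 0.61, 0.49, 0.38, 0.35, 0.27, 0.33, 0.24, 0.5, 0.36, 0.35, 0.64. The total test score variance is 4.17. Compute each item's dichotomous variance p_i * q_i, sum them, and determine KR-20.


For each item, compute p_i * q_i:
  Item 1: 0.61 * 0.39 = 0.2379
  Item 2: 0.49 * 0.51 = 0.2499
  Item 3: 0.38 * 0.62 = 0.2356
  Item 4: 0.35 * 0.65 = 0.2275
  Item 5: 0.27 * 0.73 = 0.1971
  Item 6: 0.33 * 0.67 = 0.2211
  Item 7: 0.24 * 0.76 = 0.1824
  Item 8: 0.5 * 0.5 = 0.25
  Item 9: 0.36 * 0.64 = 0.2304
  Item 10: 0.35 * 0.65 = 0.2275
  Item 11: 0.64 * 0.36 = 0.2304
Sum(p_i * q_i) = 0.2379 + 0.2499 + 0.2356 + 0.2275 + 0.1971 + 0.2211 + 0.1824 + 0.25 + 0.2304 + 0.2275 + 0.2304 = 2.4898
KR-20 = (k/(k-1)) * (1 - Sum(p_i*q_i) / Var_total)
= (11/10) * (1 - 2.4898/4.17)
= 1.1 * 0.4029
KR-20 = 0.4432

0.4432


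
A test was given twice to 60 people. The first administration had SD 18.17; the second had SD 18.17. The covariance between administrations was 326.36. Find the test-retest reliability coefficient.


r = cov(X,Y) / (SD_X * SD_Y)
r = 326.36 / (18.17 * 18.17)
r = 326.36 / 330.1489
r = 0.9885

0.9885


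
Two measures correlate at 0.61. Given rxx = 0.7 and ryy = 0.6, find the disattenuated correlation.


r_corrected = rxy / sqrt(rxx * ryy)
= 0.61 / sqrt(0.7 * 0.6)
= 0.61 / sqrt(0.42)
= 0.61 / 0.648074
r_corrected = 0.9413

0.9413


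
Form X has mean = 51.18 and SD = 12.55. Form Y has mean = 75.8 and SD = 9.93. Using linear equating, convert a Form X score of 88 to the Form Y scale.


slope = SD_Y / SD_X = 9.93 / 12.55 ~ 0.7912
intercept = mean_Y - slope * mean_X = 75.8 - (9.93 / 12.55) * 51.18 ~ 35.3046
Y = slope * X + intercept. To avoid rounding drift from the rounded slope/intercept, evaluate the equivalent form Y = mean_Y + SD_Y * (X - mean_X) / SD_X at full precision:
Y = 75.8 + 9.93 * (88 - 51.18) / 12.55
Y = 75.8 + 9.93 * 36.82 / 12.55
Y = 75.8 + 365.6226 / 12.55
Y = 75.8 + 29.1333
Y = 104.9333

104.9333


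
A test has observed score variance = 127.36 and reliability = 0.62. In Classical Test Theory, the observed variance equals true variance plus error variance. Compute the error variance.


var_true = rxx * var_obs = 0.62 * 127.36 = 78.9632
var_error = var_obs - var_true
var_error = 127.36 - 78.9632
var_error = 48.3968

48.3968


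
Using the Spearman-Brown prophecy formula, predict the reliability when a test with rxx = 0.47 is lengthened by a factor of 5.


r_new = (n * rxx) / (1 + (n-1) * rxx)
r_new = (5 * 0.47) / (1 + 4 * 0.47)
r_new = 2.35 / 2.88
r_new = 0.816

0.816


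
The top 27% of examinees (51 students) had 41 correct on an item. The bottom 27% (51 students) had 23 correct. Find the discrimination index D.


p_upper = 41/51 = 0.8039
p_lower = 23/51 = 0.451
D = 0.8039 - 0.451 = 0.3529

0.3529


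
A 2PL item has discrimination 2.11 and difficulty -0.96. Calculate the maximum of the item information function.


For 2PL, max info at theta = b = -0.96
I_max = a^2 / 4 = 2.11^2 / 4
= 4.4521 / 4
I_max = 1.113

1.113


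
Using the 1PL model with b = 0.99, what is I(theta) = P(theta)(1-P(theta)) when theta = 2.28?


P = 1/(1+exp(-(2.28-0.99))) = 0.7841
I = P*(1-P) = 0.7841 * 0.2159
I = 0.1693

0.1693


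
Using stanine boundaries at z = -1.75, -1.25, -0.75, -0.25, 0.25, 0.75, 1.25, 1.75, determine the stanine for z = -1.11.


Stanine boundaries: [-1.75, -1.25, -0.75, -0.25, 0.25, 0.75, 1.25, 1.75]
z = -1.11
Check each boundary:
  z >= -1.75 -> could be stanine 2
  z >= -1.25 -> could be stanine 3
  z < -0.75
  z < -0.25
  z < 0.25
  z < 0.75
  z < 1.25
  z < 1.75
Highest qualifying boundary gives stanine = 3

3


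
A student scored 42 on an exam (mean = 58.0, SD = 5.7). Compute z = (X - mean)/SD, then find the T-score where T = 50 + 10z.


z = (X - mean) / SD = (42 - 58.0) / 5.7
z = -16.0 / 5.7
z = -2.807
T-score = T = 50 + 10z
Carry z at full precision (z = -16.0 / 5.7) into the conversion:
T-score = 50 + 10 * (-16.0 / 5.7) = 50 + -160 / 5.7
T-score = 50 + -28.0702
T-score = 21.9298

21.9298


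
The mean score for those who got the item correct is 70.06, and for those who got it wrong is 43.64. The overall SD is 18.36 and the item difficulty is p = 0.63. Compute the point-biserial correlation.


q = 1 - p = 0.37
rpb = ((M1 - M0) / SD) * sqrt(p * q)
rpb = ((70.06 - 43.64) / 18.36) * sqrt(0.63 * 0.37)
rpb = 0.6948

0.6948


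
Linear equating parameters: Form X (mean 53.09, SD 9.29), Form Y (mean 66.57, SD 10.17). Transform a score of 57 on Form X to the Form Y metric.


slope = SD_Y / SD_X = 10.17 / 9.29 ~ 1.0947
intercept = mean_Y - slope * mean_X = 66.57 - (10.17 / 9.29) * 53.09 ~ 8.451
Y = slope * X + intercept. To avoid rounding drift from the rounded slope/intercept, evaluate the equivalent form Y = mean_Y + SD_Y * (X - mean_X) / SD_X at full precision:
Y = 66.57 + 10.17 * (57 - 53.09) / 9.29
Y = 66.57 + 10.17 * 3.91 / 9.29
Y = 66.57 + 39.7647 / 9.29
Y = 66.57 + 4.2804
Y = 70.8504

70.8504


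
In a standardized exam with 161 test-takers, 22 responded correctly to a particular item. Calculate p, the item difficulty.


Item difficulty p = number correct / total examinees
p = 22 / 161
p = 0.1366

0.1366


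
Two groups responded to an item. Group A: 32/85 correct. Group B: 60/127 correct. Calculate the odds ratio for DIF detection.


Odds_A = 32/53 = 0.6038
Odds_B = 60/67 = 0.8955
OR = Odds_A / Odds_B = 0.6038 / 0.8955
Exactly, OR = (32 * 67) / (53 * 60) = 2144 / 3180
OR = 0.6742

0.6742


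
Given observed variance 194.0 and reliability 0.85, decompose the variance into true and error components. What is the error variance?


var_true = rxx * var_obs = 0.85 * 194.0 = 164.9
var_error = var_obs - var_true
var_error = 194.0 - 164.9
var_error = 29.1

29.1


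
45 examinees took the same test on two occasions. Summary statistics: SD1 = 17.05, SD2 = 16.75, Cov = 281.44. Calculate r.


r = cov(X,Y) / (SD_X * SD_Y)
r = 281.44 / (17.05 * 16.75)
r = 281.44 / 285.5875
r = 0.9855

0.9855


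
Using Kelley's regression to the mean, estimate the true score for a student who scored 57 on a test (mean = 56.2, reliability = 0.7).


T_est = rxx * X + (1 - rxx) * mean
T_est = 0.7 * 57 + 0.3 * 56.2
T_est = 39.9 + 16.86
T_est = 56.76

56.76


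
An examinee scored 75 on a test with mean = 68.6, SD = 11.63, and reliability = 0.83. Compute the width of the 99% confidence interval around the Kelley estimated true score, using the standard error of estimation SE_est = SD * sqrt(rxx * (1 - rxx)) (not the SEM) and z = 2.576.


True score estimate = 0.83*75 + 0.17*68.6 = 73.912
SE_est = SD * sqrt(rxx * (1 - rxx)) = 11.63 * sqrt(0.83 * 0.17) = 11.63 * sqrt(0.1411) = 4.368609
CI = T_est +/- z * SE_est, so width = 2 * z * SE_est = 2 * 2.576 * 4.368609
Width = 22.5071

22.5071


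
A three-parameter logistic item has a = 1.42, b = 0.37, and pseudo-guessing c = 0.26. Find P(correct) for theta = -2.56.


logit = 1.42*(-2.56 - 0.37) = -4.1606
P* = 1/(1 + exp(--4.1606)) = 0.0154
P = 0.26 + (1 - 0.26) * 0.0154
P = 0.2714

0.2714


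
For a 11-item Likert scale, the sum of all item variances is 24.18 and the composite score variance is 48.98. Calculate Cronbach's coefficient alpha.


alpha = (k/(k-1)) * (1 - sum(si^2)/s_total^2)
= (11/10) * (1 - 24.18/48.98)
alpha = 0.557

0.557


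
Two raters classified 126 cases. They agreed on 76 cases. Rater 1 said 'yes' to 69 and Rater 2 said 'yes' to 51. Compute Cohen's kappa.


P_o = 76/126 = 0.603175
P_e = (69*51 + 57*75) / 15876 = 0.49093
kappa = (P_o - P_e) / (1 - P_e)
kappa = (0.603175 - 0.49093) / (1 - 0.49093)
kappa = 0.2205

0.2205


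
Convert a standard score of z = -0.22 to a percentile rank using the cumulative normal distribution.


CDF(z) = 0.5 * (1 + erf(z/sqrt(2)))
erf(-0.1556) = -0.1741
CDF = 0.4129
Percentile rank = 0.4129 * 100 = 41.29

41.29


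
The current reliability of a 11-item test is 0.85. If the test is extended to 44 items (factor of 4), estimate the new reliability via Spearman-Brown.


r_new = (n * rxx) / (1 + (n-1) * rxx)
r_new = (4 * 0.85) / (1 + 3 * 0.85)
r_new = 3.4 / 3.55
r_new = 0.9577

0.9577


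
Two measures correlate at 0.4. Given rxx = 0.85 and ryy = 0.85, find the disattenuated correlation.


r_corrected = rxy / sqrt(rxx * ryy)
= 0.4 / sqrt(0.85 * 0.85)
= 0.4 / sqrt(0.7225)
= 0.4 / 0.85
r_corrected = 0.4706

0.4706


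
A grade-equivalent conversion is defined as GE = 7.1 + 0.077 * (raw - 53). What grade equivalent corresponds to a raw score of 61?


raw - median = 61 - 53 = 8
slope * diff = 0.077 * 8 = 0.616
GE = 7.1 + 0.616
GE = 7.716

7.716


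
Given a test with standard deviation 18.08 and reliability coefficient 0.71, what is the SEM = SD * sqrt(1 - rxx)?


SEM = SD * sqrt(1 - rxx)
SEM = 18.08 * sqrt(1 - 0.71)
SEM = 18.08 * sqrt(0.29) = 18.08 * 0.538516
SEM = 9.7364

9.7364


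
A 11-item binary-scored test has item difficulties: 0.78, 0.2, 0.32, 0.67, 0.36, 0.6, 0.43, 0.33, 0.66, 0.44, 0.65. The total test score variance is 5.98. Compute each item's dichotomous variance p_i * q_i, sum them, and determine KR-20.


For each item, compute p_i * q_i:
  Item 1: 0.78 * 0.22 = 0.1716
  Item 2: 0.2 * 0.8 = 0.16
  Item 3: 0.32 * 0.68 = 0.2176
  Item 4: 0.67 * 0.33 = 0.2211
  Item 5: 0.36 * 0.64 = 0.2304
  Item 6: 0.6 * 0.4 = 0.24
  Item 7: 0.43 * 0.57 = 0.2451
  Item 8: 0.33 * 0.67 = 0.2211
  Item 9: 0.66 * 0.34 = 0.2244
  Item 10: 0.44 * 0.56 = 0.2464
  Item 11: 0.65 * 0.35 = 0.2275
Sum(p_i * q_i) = 0.1716 + 0.16 + 0.2176 + 0.2211 + 0.2304 + 0.24 + 0.2451 + 0.2211 + 0.2244 + 0.2464 + 0.2275 = 2.4052
KR-20 = (k/(k-1)) * (1 - Sum(p_i*q_i) / Var_total)
= (11/10) * (1 - 2.4052/5.98)
= 1.1 * 0.5978
KR-20 = 0.6576

0.6576


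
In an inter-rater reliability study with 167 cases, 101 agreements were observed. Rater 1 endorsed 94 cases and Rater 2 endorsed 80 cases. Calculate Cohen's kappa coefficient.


P_o = 101/167 = 0.60479
P_e = (94*80 + 73*87) / 27889 = 0.497365
kappa = (P_o - P_e) / (1 - P_e)
kappa = (0.60479 - 0.497365) / (1 - 0.497365)
kappa = 0.2137

0.2137


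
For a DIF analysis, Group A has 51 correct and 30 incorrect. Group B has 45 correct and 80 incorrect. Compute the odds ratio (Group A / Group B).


Odds_A = 51/30 = 1.7
Odds_B = 45/80 = 0.5625
OR = Odds_A / Odds_B = 1.7 / 0.5625
Exactly, OR = (51 * 80) / (30 * 45) = 4080 / 1350
OR = 3.0222

3.0222


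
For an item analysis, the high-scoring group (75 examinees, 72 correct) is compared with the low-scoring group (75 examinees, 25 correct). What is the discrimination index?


p_upper = 72/75 = 0.96
p_lower = 25/75 = 0.3333
D = 0.96 - 0.3333 = 0.6267

0.6267


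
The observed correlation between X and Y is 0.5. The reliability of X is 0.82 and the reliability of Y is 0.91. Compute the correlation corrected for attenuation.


r_corrected = rxy / sqrt(rxx * ryy)
= 0.5 / sqrt(0.82 * 0.91)
= 0.5 / sqrt(0.7462)
= 0.5 / 0.863829
r_corrected = 0.5788

0.5788


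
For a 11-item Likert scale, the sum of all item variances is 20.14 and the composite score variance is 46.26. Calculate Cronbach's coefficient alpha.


alpha = (k/(k-1)) * (1 - sum(si^2)/s_total^2)
= (11/10) * (1 - 20.14/46.26)
alpha = 0.6211

0.6211


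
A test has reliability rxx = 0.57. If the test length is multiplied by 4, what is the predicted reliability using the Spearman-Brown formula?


r_new = (n * rxx) / (1 + (n-1) * rxx)
r_new = (4 * 0.57) / (1 + 3 * 0.57)
r_new = 2.28 / 2.71
r_new = 0.8413

0.8413


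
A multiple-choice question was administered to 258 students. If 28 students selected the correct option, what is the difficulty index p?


Item difficulty p = number correct / total examinees
p = 28 / 258
p = 0.1085

0.1085


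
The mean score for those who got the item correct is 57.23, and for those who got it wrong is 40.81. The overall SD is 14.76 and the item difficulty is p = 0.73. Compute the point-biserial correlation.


q = 1 - p = 0.27
rpb = ((M1 - M0) / SD) * sqrt(p * q)
rpb = ((57.23 - 40.81) / 14.76) * sqrt(0.73 * 0.27)
rpb = 0.4939

0.4939


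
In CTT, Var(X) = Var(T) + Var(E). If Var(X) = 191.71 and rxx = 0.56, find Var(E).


var_true = rxx * var_obs = 0.56 * 191.71 = 107.3576
var_error = var_obs - var_true
var_error = 191.71 - 107.3576
var_error = 84.3524

84.3524


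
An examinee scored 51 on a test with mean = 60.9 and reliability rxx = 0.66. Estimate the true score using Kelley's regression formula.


T_est = rxx * X + (1 - rxx) * mean
T_est = 0.66 * 51 + 0.34 * 60.9
T_est = 33.66 + 20.706
T_est = 54.366

54.366


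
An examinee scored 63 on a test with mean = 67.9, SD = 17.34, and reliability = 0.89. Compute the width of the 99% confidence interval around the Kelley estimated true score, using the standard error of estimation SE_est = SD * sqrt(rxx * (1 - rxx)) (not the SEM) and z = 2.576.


True score estimate = 0.89*63 + 0.11*67.9 = 63.539
SE_est = SD * sqrt(rxx * (1 - rxx)) = 17.34 * sqrt(0.89 * 0.11) = 17.34 * sqrt(0.0979) = 5.425508
CI = T_est +/- z * SE_est, so width = 2 * z * SE_est = 2 * 2.576 * 5.425508
Width = 27.9522

27.9522


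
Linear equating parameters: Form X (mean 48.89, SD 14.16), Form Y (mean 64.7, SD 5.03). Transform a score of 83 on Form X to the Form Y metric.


slope = SD_Y / SD_X = 5.03 / 14.16 ~ 0.3552
intercept = mean_Y - slope * mean_X = 64.7 - (5.03 / 14.16) * 48.89 ~ 47.333
Y = slope * X + intercept. To avoid rounding drift from the rounded slope/intercept, evaluate the equivalent form Y = mean_Y + SD_Y * (X - mean_X) / SD_X at full precision:
Y = 64.7 + 5.03 * (83 - 48.89) / 14.16
Y = 64.7 + 5.03 * 34.11 / 14.16
Y = 64.7 + 171.5733 / 14.16
Y = 64.7 + 12.1168
Y = 76.8168

76.8168


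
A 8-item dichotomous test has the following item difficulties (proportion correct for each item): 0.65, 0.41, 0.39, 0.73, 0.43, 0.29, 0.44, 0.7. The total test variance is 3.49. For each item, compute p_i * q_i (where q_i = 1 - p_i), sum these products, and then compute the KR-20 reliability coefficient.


For each item, compute p_i * q_i:
  Item 1: 0.65 * 0.35 = 0.2275
  Item 2: 0.41 * 0.59 = 0.2419
  Item 3: 0.39 * 0.61 = 0.2379
  Item 4: 0.73 * 0.27 = 0.1971
  Item 5: 0.43 * 0.57 = 0.2451
  Item 6: 0.29 * 0.71 = 0.2059
  Item 7: 0.44 * 0.56 = 0.2464
  Item 8: 0.7 * 0.3 = 0.21
Sum(p_i * q_i) = 0.2275 + 0.2419 + 0.2379 + 0.1971 + 0.2451 + 0.2059 + 0.2464 + 0.21 = 1.8118
KR-20 = (k/(k-1)) * (1 - Sum(p_i*q_i) / Var_total)
= (8/7) * (1 - 1.8118/3.49)
= 1.1429 * 0.4809
KR-20 = 0.5496

0.5496


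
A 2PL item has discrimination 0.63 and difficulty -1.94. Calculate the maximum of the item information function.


For 2PL, max info at theta = b = -1.94
I_max = a^2 / 4 = 0.63^2 / 4
= 0.3969 / 4
I_max = 0.0992

0.0992


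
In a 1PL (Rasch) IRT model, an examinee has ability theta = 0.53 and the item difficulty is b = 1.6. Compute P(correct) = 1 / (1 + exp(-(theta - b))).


theta - b = 0.53 - 1.6 = -1.07
exp(-(theta - b)) = exp(1.07) = 2.9154
P = 1 / (1 + 2.9154)
P = 0.2554

0.2554


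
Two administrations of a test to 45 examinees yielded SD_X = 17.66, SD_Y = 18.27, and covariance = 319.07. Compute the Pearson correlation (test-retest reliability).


r = cov(X,Y) / (SD_X * SD_Y)
r = 319.07 / (17.66 * 18.27)
r = 319.07 / 322.6482
r = 0.9889

0.9889


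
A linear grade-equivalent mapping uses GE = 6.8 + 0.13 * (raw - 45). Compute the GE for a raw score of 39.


raw - median = 39 - 45 = -6
slope * diff = 0.13 * -6 = -0.78
GE = 6.8 + -0.78
GE = 6.02

6.02


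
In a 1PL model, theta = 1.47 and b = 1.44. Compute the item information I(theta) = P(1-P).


P = 1/(1+exp(-(1.47-1.44))) = 0.5075
I = P*(1-P) = 0.5075 * 0.4925
I = 0.2499

0.2499


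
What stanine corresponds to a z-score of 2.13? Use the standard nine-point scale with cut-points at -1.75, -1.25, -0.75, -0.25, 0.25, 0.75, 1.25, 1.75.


Stanine boundaries: [-1.75, -1.25, -0.75, -0.25, 0.25, 0.75, 1.25, 1.75]
z = 2.13
Check each boundary:
  z >= -1.75 -> could be stanine 2
  z >= -1.25 -> could be stanine 3
  z >= -0.75 -> could be stanine 4
  z >= -0.25 -> could be stanine 5
  z >= 0.25 -> could be stanine 6
  z >= 0.75 -> could be stanine 7
  z >= 1.25 -> could be stanine 8
  z >= 1.75 -> could be stanine 9
Highest qualifying boundary gives stanine = 9

9


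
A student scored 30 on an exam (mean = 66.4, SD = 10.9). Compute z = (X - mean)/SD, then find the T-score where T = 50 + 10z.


z = (X - mean) / SD = (30 - 66.4) / 10.9
z = -36.4 / 10.9
z = -3.3394
T-score = T = 50 + 10z
Carry z at full precision (z = -36.4 / 10.9) into the conversion:
T-score = 50 + 10 * (-36.4 / 10.9) = 50 + -364 / 10.9
T-score = 50 + -33.3945
T-score = 16.6055

16.6055


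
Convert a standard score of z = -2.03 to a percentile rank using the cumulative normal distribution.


CDF(z) = 0.5 * (1 + erf(z/sqrt(2)))
erf(-1.4354) = -0.9576
CDF = 0.0212
Percentile rank = 0.0212 * 100 = 2.12

2.12


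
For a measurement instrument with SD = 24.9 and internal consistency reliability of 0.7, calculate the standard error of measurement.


SEM = SD * sqrt(1 - rxx)
SEM = 24.9 * sqrt(1 - 0.7)
SEM = 24.9 * sqrt(0.3) = 24.9 * 0.547723
SEM = 13.6383

13.6383


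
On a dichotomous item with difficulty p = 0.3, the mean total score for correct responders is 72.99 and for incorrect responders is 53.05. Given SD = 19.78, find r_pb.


q = 1 - p = 0.7
rpb = ((M1 - M0) / SD) * sqrt(p * q)
rpb = ((72.99 - 53.05) / 19.78) * sqrt(0.3 * 0.7)
rpb = 0.462

0.462


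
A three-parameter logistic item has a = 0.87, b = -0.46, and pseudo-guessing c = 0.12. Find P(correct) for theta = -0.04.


logit = 0.87*(-0.04 - -0.46) = 0.3654
P* = 1/(1 + exp(-0.3654)) = 0.5903
P = 0.12 + (1 - 0.12) * 0.5903
P = 0.6395

0.6395


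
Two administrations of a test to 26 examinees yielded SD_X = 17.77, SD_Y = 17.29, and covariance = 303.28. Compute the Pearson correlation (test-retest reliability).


r = cov(X,Y) / (SD_X * SD_Y)
r = 303.28 / (17.77 * 17.29)
r = 303.28 / 307.2433
r = 0.9871

0.9871


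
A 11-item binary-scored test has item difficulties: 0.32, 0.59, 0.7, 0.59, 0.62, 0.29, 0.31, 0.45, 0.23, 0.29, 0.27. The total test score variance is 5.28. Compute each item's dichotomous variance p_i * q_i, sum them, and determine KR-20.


For each item, compute p_i * q_i:
  Item 1: 0.32 * 0.68 = 0.2176
  Item 2: 0.59 * 0.41 = 0.2419
  Item 3: 0.7 * 0.3 = 0.21
  Item 4: 0.59 * 0.41 = 0.2419
  Item 5: 0.62 * 0.38 = 0.2356
  Item 6: 0.29 * 0.71 = 0.2059
  Item 7: 0.31 * 0.69 = 0.2139
  Item 8: 0.45 * 0.55 = 0.2475
  Item 9: 0.23 * 0.77 = 0.1771
  Item 10: 0.29 * 0.71 = 0.2059
  Item 11: 0.27 * 0.73 = 0.1971
Sum(p_i * q_i) = 0.2176 + 0.2419 + 0.21 + 0.2419 + 0.2356 + 0.2059 + 0.2139 + 0.2475 + 0.1771 + 0.2059 + 0.1971 = 2.3944
KR-20 = (k/(k-1)) * (1 - Sum(p_i*q_i) / Var_total)
= (11/10) * (1 - 2.3944/5.28)
= 1.1 * 0.5465
KR-20 = 0.6012

0.6012


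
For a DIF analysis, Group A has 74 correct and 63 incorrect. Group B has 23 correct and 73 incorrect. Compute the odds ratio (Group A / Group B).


Odds_A = 74/63 = 1.1746
Odds_B = 23/73 = 0.3151
OR = Odds_A / Odds_B = 1.1746 / 0.3151
Exactly, OR = (74 * 73) / (63 * 23) = 5402 / 1449
OR = 3.7281

3.7281


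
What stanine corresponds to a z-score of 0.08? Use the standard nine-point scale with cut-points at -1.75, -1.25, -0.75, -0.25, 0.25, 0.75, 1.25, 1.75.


Stanine boundaries: [-1.75, -1.25, -0.75, -0.25, 0.25, 0.75, 1.25, 1.75]
z = 0.08
Check each boundary:
  z >= -1.75 -> could be stanine 2
  z >= -1.25 -> could be stanine 3
  z >= -0.75 -> could be stanine 4
  z >= -0.25 -> could be stanine 5
  z < 0.25
  z < 0.75
  z < 1.25
  z < 1.75
Highest qualifying boundary gives stanine = 5

5


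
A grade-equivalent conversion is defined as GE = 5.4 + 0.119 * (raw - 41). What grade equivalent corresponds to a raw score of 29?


raw - median = 29 - 41 = -12
slope * diff = 0.119 * -12 = -1.428
GE = 5.4 + -1.428
GE = 3.972

3.972


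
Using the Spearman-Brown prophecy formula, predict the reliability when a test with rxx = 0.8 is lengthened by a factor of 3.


r_new = (n * rxx) / (1 + (n-1) * rxx)
r_new = (3 * 0.8) / (1 + 2 * 0.8)
r_new = 2.4 / 2.6
r_new = 0.9231

0.9231


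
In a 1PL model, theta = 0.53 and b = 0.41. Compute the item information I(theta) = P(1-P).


P = 1/(1+exp(-(0.53-0.41))) = 0.53
I = P*(1-P) = 0.53 * 0.47
I = 0.2491

0.2491


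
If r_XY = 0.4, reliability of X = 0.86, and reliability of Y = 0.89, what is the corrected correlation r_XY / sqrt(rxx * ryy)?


r_corrected = rxy / sqrt(rxx * ryy)
= 0.4 / sqrt(0.86 * 0.89)
= 0.4 / sqrt(0.7654)
= 0.4 / 0.874871
r_corrected = 0.4572

0.4572


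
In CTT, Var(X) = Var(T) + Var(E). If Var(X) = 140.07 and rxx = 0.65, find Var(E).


var_true = rxx * var_obs = 0.65 * 140.07 = 91.0455
var_error = var_obs - var_true
var_error = 140.07 - 91.0455
var_error = 49.0245

49.0245


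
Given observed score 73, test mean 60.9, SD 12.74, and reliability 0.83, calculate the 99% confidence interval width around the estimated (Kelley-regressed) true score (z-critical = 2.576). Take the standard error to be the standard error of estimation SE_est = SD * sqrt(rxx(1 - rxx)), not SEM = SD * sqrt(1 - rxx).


True score estimate = 0.83*73 + 0.17*60.9 = 70.943
SE_est = SD * sqrt(rxx * (1 - rxx)) = 12.74 * sqrt(0.83 * 0.17) = 12.74 * sqrt(0.1411) = 4.785562
CI = T_est +/- z * SE_est, so width = 2 * z * SE_est = 2 * 2.576 * 4.785562
Width = 24.6552

24.6552


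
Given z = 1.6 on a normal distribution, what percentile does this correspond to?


CDF(z) = 0.5 * (1 + erf(z/sqrt(2)))
erf(1.1314) = 0.8904
CDF = 0.9452
Percentile rank = 0.9452 * 100 = 94.52

94.52


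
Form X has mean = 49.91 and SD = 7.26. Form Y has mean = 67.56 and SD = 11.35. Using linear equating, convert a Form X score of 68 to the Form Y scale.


slope = SD_Y / SD_X = 11.35 / 7.26 ~ 1.5634
intercept = mean_Y - slope * mean_X = 67.56 - (11.35 / 7.26) * 49.91 ~ -10.4673
Y = slope * X + intercept. To avoid rounding drift from the rounded slope/intercept, evaluate the equivalent form Y = mean_Y + SD_Y * (X - mean_X) / SD_X at full precision:
Y = 67.56 + 11.35 * (68 - 49.91) / 7.26
Y = 67.56 + 11.35 * 18.09 / 7.26
Y = 67.56 + 205.3215 / 7.26
Y = 67.56 + 28.2812
Y = 95.8412

95.8412


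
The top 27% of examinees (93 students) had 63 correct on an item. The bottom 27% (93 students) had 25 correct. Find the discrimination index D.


p_upper = 63/93 = 0.6774
p_lower = 25/93 = 0.2688
D = 0.6774 - 0.2688 = 0.4086

0.4086


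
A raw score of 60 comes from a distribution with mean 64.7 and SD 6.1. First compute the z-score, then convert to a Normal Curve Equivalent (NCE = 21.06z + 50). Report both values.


z = (X - mean) / SD = (60 - 64.7) / 6.1
z = -4.7 / 6.1
z = -0.7705
NCE = NCE = 21.06z + 50
Carry z at full precision (z = -4.7 / 6.1) into the conversion:
NCE = 21.06 * (-4.7 / 6.1) + 50 = -98.982 / 6.1 + 50
NCE = -16.2266 + 50
NCE = 33.7734

33.7734


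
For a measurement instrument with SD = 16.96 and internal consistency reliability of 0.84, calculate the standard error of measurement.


SEM = SD * sqrt(1 - rxx)
SEM = 16.96 * sqrt(1 - 0.84)
SEM = 16.96 * sqrt(0.16) = 16.96 * 0.4
SEM = 6.784

6.784


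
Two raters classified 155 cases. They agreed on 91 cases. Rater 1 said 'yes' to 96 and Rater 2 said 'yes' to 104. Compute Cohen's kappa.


P_o = 91/155 = 0.587097
P_e = (96*104 + 59*51) / 24025 = 0.540812
kappa = (P_o - P_e) / (1 - P_e)
kappa = (0.587097 - 0.540812) / (1 - 0.540812)
kappa = 0.1008

0.1008


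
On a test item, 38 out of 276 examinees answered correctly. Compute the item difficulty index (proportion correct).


Item difficulty p = number correct / total examinees
p = 38 / 276
p = 0.1377

0.1377


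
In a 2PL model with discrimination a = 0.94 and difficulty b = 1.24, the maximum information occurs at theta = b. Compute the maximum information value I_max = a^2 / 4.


For 2PL, max info at theta = b = 1.24
I_max = a^2 / 4 = 0.94^2 / 4
= 0.8836 / 4
I_max = 0.2209

0.2209


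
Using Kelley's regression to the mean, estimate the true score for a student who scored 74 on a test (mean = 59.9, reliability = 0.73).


T_est = rxx * X + (1 - rxx) * mean
T_est = 0.73 * 74 + 0.27 * 59.9
T_est = 54.02 + 16.173
T_est = 70.193

70.193


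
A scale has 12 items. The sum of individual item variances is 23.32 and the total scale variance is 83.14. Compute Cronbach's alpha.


alpha = (k/(k-1)) * (1 - sum(si^2)/s_total^2)
= (12/11) * (1 - 23.32/83.14)
alpha = 0.7849

0.7849


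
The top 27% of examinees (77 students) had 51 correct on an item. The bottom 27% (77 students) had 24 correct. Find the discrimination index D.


p_upper = 51/77 = 0.6623
p_lower = 24/77 = 0.3117
D = 0.6623 - 0.3117 = 0.3506

0.3506
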